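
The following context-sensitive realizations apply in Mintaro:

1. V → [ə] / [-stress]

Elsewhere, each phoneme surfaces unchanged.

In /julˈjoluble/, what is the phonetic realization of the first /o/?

[o]

/o/ (between /j/ and /l/) fails the environment for rule 1, so it stays [o].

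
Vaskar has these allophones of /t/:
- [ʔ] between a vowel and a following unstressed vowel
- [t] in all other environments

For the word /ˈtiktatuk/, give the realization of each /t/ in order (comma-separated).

[t], [t], [ʔ]

Occurrence 1 (position 1): no conditioning environment matches → elsewhere allophone [t].
Occurrence 2 (position 4): no conditioning environment matches → elsewhere allophone [t].
Occurrence 3 (position 6): between a vowel and a following unstressed vowel → [ʔ].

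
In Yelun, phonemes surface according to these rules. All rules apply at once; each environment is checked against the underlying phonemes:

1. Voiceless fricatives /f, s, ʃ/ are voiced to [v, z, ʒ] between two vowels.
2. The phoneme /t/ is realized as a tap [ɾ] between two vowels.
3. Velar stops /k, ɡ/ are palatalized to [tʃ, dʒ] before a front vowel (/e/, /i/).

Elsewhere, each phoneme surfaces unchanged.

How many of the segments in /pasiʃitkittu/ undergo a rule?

Segments that undergo a rule: /s/ → [z] (rule 1); /ʃ/ → [ʒ] (rule 1); /k/ → [tʃ] (rule 3).
All other segments surface unchanged.

3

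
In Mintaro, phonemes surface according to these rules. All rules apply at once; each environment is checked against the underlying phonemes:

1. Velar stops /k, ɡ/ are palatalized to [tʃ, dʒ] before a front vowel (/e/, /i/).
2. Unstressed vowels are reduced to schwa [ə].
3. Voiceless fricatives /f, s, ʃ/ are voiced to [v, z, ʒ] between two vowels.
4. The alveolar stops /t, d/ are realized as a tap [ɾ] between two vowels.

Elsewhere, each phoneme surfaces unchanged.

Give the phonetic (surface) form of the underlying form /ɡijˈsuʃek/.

/ɡ/ (word-initial) occurs before a front vowel → [dʒ] by rule 1.
/i/ — between /ɡ/ and /j/, in an unstressed syllable — surfaces as [ə] (rule 2).
/j/ (between /i/ and /s/): no rule targets it → [j].
/s/ (between /j/ and /u/) fails the environment for rule 3, so it stays [s].
/u/ (between /s/ and /ʃ/): rule 2 targets it, but not in an unstressed syllable → unchanged [u].
Rule 3 applies to /ʃ/ (between /u/ and /e/: between two vowels) → [ʒ].
/e/ (between /ʃ/ and /k/) occurs in an unstressed syllable → [ə] by rule 2.
/k/ — word-final; rule 1 does not apply here → [k].

[dʒəjˈsuʒək]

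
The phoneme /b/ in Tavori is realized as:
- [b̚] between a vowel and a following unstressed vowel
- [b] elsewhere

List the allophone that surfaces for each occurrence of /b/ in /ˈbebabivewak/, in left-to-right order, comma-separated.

[b], [b̚], [b̚]

Occurrence 1 (position 1): no conditioning environment matches → elsewhere allophone [b].
Occurrence 2 (position 3): between a vowel and a following unstressed vowel → [b̚].
Occurrence 3 (position 5): between a vowel and a following unstressed vowel → [b̚].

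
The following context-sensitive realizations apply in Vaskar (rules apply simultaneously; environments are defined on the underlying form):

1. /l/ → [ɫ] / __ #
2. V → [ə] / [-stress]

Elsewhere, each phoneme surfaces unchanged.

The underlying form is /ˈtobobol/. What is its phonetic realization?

[ˈtobəbəɫ]

/t/ (word-initial): no rule targets it → [t].
/o/ — between /t/ and /b/; rule 2 does not apply here → [o].
/b/ (between /o/ and /o/) is unaffected → [b].
/o/ (between /b/ and /b/): in an unstressed syllable, so rule 2 applies → [ə].
/b/ stays [b].
/o/ (between /b/ and /l/): in an unstressed syllable, so rule 2 applies → [ə].
Rule 1 applies to /l/ (word-final: word-finally) → [ɫ].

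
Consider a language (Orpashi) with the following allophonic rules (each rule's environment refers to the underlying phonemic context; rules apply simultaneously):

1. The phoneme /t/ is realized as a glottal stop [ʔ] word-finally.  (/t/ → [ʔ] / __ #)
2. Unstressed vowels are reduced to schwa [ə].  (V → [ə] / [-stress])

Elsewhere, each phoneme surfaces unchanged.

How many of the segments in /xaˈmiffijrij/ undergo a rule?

3

Segments that undergo a rule: /a/ → [ə] (rule 2); /i/ → [ə] (rule 2); /i/ → [ə] (rule 2).
All other segments surface unchanged.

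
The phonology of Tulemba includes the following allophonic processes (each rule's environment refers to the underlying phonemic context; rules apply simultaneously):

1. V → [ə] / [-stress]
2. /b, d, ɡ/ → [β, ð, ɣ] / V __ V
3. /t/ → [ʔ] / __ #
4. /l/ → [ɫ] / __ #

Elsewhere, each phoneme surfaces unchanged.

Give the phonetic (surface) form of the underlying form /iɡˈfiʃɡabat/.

[əɡˈfiʃɡəβəʔ]

Rule 1 applies to /i/ (word-initial: in an unstressed syllable) → [ə].
/ɡ/ — between /i/ and /f/; rule 2 does not apply here → [ɡ].
/f/ (between /ɡ/ and /i/) is unaffected → [f].
/i/ (between /f/ and /ʃ/) fails the environment for rule 1, so it stays [i].
/ʃ/ (between /i/ and /ɡ/): no rule targets it → [ʃ].
/ɡ/ — between /ʃ/ and /a/; rule 2 does not apply here → [ɡ].
/a/ meets the environment for rule 1 (in an unstressed syllable) → [ə].
/b/ meets the environment for rule 2 (between two vowels) → [β].
/a/ (between /b/ and /t/): in an unstressed syllable, so rule 1 applies → [ə].
Rule 3 applies to /t/ (word-final: word-finally) → [ʔ].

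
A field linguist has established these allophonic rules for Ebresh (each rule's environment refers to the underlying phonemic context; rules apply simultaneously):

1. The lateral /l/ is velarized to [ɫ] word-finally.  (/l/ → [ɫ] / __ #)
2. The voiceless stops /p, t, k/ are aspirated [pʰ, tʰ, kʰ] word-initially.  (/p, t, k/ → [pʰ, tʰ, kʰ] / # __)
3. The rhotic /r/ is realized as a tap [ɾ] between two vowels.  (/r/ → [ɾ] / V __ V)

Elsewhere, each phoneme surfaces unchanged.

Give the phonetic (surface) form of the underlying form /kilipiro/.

[kʰilipiɾo]

Rule 2 applies to /k/ (word-initial: word-initially) → [kʰ].
/i/ (between /k/ and /l/): no rule targets it → [i].
/l/ (between /i/ and /i/) is in the target of rule 1 but the environment (word-finally) is not met → [l].
/i/ stays [i].
/p/ — between /i/ and /i/; rule 2 does not apply here → [p].
/i/ — not in any rule's target class → [i].
/r/ (between /i/ and /o/): between two vowels, so rule 3 applies → [ɾ].
/o/ (word-final): no rule targets it → [o].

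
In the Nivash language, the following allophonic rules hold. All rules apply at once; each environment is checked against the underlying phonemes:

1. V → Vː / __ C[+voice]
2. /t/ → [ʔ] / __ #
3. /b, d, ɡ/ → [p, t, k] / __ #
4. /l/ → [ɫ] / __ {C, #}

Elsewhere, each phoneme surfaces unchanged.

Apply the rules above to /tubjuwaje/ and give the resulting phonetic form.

[tuːbjuːwaːje]

/t/ (word-initial) is in the target of rule 2 but the environment (word-finally) is not met → [t].
/u/ meets the environment for rule 1 (before a voiced consonant) → [uː].
/b/ (between /u/ and /j/) fails the environment for rule 3, so it stays [b].
/u/ meets the environment for rule 1 (before a voiced consonant) → [uː].
/a/ meets the environment for rule 1 (before a voiced consonant) → [aː].
/e/ (word-final) fails the environment for rule 1, so it stays [e].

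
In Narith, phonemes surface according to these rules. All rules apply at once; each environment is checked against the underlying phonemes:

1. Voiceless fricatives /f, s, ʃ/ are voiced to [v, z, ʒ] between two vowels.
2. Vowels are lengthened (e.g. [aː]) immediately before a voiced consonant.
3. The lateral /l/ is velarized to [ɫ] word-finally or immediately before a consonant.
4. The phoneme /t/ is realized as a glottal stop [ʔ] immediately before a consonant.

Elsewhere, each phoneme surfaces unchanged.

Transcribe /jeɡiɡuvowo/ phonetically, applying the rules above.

[jeːɡiːɡuːvoːwo]

/e/ meets the environment for rule 2 (before a voiced consonant) → [eː].
/i/ (between /ɡ/ and /ɡ/): before a voiced consonant, so rule 2 applies → [iː].
/u/ meets the environment for rule 2 (before a voiced consonant) → [uː].
/o/ (between /v/ and /w/): before a voiced consonant, so rule 2 applies → [oː].
/o/ — word-final; rule 2 does not apply here → [o].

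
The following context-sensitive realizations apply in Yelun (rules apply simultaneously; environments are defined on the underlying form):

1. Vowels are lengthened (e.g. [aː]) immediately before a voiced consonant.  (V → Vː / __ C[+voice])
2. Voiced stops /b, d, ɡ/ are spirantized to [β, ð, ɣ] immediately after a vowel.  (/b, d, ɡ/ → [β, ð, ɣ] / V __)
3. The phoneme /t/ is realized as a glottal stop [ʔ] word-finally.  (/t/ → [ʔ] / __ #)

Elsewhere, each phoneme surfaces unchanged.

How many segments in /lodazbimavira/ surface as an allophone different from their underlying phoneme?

Segments that undergo a rule: /o/ → [oː] (rule 1); /d/ → [ð] (rule 2); /a/ → [aː] (rule 1); /i/ → [iː] (rule 1); /a/ → [aː] (rule 1); /i/ → [iː] (rule 1).
All other segments surface unchanged.

6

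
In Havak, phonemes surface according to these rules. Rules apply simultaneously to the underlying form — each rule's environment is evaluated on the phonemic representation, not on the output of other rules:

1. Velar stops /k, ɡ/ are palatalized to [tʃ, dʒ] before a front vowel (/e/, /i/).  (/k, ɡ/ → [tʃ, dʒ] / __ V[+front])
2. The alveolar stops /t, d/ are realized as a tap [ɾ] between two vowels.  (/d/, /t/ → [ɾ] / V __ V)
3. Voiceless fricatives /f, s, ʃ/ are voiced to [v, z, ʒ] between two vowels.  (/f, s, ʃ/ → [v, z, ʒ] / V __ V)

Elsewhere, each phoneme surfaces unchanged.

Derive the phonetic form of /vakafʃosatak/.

/k/ (between /a/ and /a/) is in the target of rule 1 but the environment (before a front vowel) is not met → [k].
/f/ (between /a/ and /ʃ/): rule 3 targets it, but not between two vowels → unchanged [f].
/ʃ/ (between /f/ and /o/): rule 3 targets it, but not between two vowels → unchanged [ʃ].
Rule 3 applies to /s/ (between /o/ and /a/: between two vowels) → [z].
/t/ meets the environment for rule 2 (between two vowels) → [ɾ].
/k/ (word-final) fails the environment for rule 1, so it stays [k].

[vakafʃozaɾak]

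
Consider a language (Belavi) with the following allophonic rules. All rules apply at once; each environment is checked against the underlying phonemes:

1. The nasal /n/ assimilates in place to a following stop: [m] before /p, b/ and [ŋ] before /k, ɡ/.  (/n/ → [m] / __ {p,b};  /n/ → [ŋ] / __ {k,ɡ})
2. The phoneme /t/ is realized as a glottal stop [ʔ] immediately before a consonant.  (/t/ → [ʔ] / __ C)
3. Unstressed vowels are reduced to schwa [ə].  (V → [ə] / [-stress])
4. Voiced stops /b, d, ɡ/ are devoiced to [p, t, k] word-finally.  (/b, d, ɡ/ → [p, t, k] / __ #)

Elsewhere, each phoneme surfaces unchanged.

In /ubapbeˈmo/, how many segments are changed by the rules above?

Segments that undergo a rule: /u/ → [ə] (rule 3); /a/ → [ə] (rule 3); /e/ → [ə] (rule 3).
All other segments surface unchanged.

3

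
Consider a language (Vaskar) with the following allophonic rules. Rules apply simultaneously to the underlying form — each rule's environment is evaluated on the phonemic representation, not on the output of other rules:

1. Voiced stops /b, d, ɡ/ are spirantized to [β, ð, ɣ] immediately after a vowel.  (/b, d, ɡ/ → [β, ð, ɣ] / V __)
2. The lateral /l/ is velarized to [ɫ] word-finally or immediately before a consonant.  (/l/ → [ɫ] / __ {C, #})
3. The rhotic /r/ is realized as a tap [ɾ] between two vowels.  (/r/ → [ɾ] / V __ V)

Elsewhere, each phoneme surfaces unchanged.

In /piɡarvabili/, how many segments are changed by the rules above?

2

Segments that undergo a rule: /ɡ/ → [ɣ] (rule 1); /b/ → [β] (rule 1).
All other segments surface unchanged.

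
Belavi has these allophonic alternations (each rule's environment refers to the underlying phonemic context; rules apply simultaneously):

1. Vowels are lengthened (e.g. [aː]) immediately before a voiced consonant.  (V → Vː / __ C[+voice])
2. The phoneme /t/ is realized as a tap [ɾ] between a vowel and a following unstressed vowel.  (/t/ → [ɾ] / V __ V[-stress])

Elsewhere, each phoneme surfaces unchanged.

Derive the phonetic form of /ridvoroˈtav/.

/r/ (word-initial): no rule targets it → [r].
/i/ meets the environment for rule 1 (before a voiced consonant) → [iː].
/d/ (between /i/ and /v/): no rule targets it → [d].
/v/ — not in any rule's target class → [v].
/o/ meets the environment for rule 1 (before a voiced consonant) → [oː].
/r/ stays [r].
/o/ — between /r/ and /t/; rule 1 does not apply here → [o].
/t/ (between /o/ and /a/) fails the environment for rule 2, so it stays [t].
/a/ (between /t/ and /v/) occurs before a voiced consonant → [aː] by rule 1.
/v/ (word-final) is unaffected → [v].

[riːdvoːroˈtaːv]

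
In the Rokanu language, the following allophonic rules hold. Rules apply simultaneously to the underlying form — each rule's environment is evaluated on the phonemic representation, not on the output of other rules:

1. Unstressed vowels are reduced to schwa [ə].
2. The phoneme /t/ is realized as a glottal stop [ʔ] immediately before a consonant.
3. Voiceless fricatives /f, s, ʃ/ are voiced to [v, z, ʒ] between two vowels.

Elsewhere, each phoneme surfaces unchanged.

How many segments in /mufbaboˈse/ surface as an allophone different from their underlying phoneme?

4

Segments that undergo a rule: /u/ → [ə] (rule 1); /a/ → [ə] (rule 1); /o/ → [ə] (rule 1); /s/ → [z] (rule 3).
All other segments surface unchanged.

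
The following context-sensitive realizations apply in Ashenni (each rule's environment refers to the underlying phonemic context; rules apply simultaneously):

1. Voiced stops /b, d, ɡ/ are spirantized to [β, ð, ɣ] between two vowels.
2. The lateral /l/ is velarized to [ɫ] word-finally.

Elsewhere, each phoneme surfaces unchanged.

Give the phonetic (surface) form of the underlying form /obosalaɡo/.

/o/ (word-initial) is unaffected → [o].
/b/ meets the environment for rule 1 (between two vowels) → [β].
/o/ — not in any rule's target class → [o].
/s/ — not in any rule's target class → [s].
/a/ (between /s/ and /l/) is unaffected → [a].
/l/ (between /a/ and /a/): rule 2 targets it, but not word-finally → unchanged [l].
/a/ (between /l/ and /ɡ/) is unaffected → [a].
/ɡ/ — between /a/ and /o/, between two vowels — surfaces as [ɣ] (rule 1).
/o/ — not in any rule's target class → [o].

[oβosalaɣo]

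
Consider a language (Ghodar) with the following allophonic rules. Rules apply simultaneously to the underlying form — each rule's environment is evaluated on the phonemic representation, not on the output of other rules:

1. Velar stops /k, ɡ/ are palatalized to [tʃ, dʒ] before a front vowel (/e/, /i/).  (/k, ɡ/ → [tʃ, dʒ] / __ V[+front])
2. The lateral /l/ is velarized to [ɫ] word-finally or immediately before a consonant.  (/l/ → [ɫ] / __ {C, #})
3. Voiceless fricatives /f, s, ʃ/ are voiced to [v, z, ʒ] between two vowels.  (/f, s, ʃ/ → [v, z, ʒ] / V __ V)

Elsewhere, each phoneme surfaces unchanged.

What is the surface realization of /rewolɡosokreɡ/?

[rewoɫɡozokreɡ]

/l/ — between /o/ and /ɡ/, word-finally or immediately before a consonant — surfaces as [ɫ] (rule 2).
/ɡ/ — between /l/ and /o/; rule 1 does not apply here → [ɡ].
/s/ — between /o/ and /o/, between two vowels — surfaces as [z] (rule 3).
/k/ (between /o/ and /r/) fails the environment for rule 1, so it stays [k].
/ɡ/ (word-final): rule 1 targets it, but not before a front vowel → unchanged [ɡ].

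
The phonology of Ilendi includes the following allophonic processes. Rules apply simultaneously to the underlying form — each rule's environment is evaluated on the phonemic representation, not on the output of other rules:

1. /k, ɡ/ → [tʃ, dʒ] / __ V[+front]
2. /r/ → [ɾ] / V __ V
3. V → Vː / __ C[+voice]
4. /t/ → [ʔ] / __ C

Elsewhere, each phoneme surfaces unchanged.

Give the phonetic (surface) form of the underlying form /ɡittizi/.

Rule 1 applies to /ɡ/ (word-initial: before a front vowel) → [dʒ].
/i/ (between /ɡ/ and /t/): rule 3 targets it, but not before a voiced consonant → unchanged [i].
/t/ meets the environment for rule 4 (immediately before a consonant) → [ʔ].
/t/ (between /t/ and /i/) fails the environment for rule 4, so it stays [t].
/i/ — between /t/ and /z/, before a voiced consonant — surfaces as [iː] (rule 3).
/z/ (between /i/ and /i/) is unaffected → [z].
/i/ (word-final) fails the environment for rule 3, so it stays [i].

[dʒiʔtiːzi]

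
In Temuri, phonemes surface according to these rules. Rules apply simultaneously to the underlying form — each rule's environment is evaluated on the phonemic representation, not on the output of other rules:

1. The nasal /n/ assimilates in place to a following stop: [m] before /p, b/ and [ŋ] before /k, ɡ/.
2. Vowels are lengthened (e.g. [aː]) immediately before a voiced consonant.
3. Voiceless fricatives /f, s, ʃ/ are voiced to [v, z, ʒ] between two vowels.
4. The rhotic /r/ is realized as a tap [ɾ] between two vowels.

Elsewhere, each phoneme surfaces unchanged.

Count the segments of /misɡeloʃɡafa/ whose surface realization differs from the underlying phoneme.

Segments that undergo a rule: /e/ → [eː] (rule 2); /f/ → [v] (rule 3).
All other segments surface unchanged.

2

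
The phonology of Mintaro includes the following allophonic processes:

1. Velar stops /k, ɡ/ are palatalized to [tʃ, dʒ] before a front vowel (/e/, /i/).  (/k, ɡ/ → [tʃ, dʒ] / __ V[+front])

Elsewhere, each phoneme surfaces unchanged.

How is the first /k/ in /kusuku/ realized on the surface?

/k/ (word-initial) is in the target of rule 1 but the environment (before a front vowel) is not met → [k].

[k]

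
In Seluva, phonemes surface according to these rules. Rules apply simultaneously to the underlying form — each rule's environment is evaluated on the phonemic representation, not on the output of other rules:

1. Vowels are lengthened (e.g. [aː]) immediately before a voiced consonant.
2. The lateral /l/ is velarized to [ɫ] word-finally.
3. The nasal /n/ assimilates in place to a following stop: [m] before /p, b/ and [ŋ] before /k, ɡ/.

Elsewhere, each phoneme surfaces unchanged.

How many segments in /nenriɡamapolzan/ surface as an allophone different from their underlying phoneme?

5

Segments that undergo a rule: /e/ → [eː] (rule 1); /i/ → [iː] (rule 1); /a/ → [aː] (rule 1); /o/ → [oː] (rule 1); /a/ → [aː] (rule 1).
All other segments surface unchanged.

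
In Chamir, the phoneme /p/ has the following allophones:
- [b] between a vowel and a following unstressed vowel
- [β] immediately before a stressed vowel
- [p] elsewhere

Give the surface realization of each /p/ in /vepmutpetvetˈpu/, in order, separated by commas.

Occurrence 1 (position 3): no conditioning environment matches → elsewhere allophone [p].
Occurrence 2 (position 7): no conditioning environment matches → elsewhere allophone [p].
Occurrence 3 (position 13): immediately before a stressed vowel → [β].

[p], [p], [β]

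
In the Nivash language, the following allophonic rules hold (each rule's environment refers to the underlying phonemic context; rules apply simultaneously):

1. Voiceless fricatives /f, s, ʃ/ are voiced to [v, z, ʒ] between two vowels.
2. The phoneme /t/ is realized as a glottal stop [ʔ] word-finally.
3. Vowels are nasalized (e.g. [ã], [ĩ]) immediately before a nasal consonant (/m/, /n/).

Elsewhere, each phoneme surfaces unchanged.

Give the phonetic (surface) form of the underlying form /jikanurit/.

[jikãnuriʔ]

/j/ stays [j].
/i/ (between /j/ and /k/) fails the environment for rule 3, so it stays [i].
/k/ stays [k].
/a/ meets the environment for rule 3 (before a nasal consonant) → [ã].
/n/ stays [n].
/u/ (between /n/ and /r/): rule 3 targets it, but not before a nasal consonant → unchanged [u].
/r/ (between /u/ and /i/) is unaffected → [r].
/i/ (between /r/ and /t/) is in the target of rule 3 but the environment (before a nasal consonant) is not met → [i].
/t/ — word-final, word-finally — surfaces as [ʔ] (rule 2).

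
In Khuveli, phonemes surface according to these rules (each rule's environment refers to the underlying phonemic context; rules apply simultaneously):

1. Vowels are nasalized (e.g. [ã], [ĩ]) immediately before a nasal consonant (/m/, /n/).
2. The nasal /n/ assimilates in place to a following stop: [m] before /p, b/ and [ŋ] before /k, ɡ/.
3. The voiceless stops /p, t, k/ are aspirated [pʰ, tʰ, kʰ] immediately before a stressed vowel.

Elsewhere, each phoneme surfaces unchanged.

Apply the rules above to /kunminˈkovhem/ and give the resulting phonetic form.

/k/ — word-initial; rule 3 does not apply here → [k].
/u/ meets the environment for rule 1 (before a nasal consonant) → [ũ].
/n/ (between /u/ and /m/): rule 2 targets it, but not before a labial or velar stop → unchanged [n].
/m/ stays [m].
/i/ (between /m/ and /n/) occurs before a nasal consonant → [ĩ] by rule 1.
/n/ (between /i/ and /k/): before a labial or velar stop, so rule 2 applies → [ŋ].
/k/ (between /n/ and /o/) occurs immediately before a stressed vowel → [kʰ] by rule 3.
/o/ (between /k/ and /v/) is in the target of rule 1 but the environment (before a nasal consonant) is not met → [o].
/v/ stays [v].
/h/ — not in any rule's target class → [h].
/e/ (between /h/ and /m/): before a nasal consonant, so rule 1 applies → [ẽ].
/m/ — not in any rule's target class → [m].

[kũnmĩŋˈkʰovhẽm]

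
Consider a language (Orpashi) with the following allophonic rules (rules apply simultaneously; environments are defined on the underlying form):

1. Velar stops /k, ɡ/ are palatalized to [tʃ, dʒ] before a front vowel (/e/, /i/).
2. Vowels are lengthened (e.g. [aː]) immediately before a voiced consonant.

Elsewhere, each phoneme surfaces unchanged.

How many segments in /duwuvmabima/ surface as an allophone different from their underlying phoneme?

Segments that undergo a rule: /u/ → [uː] (rule 2); /u/ → [uː] (rule 2); /a/ → [aː] (rule 2); /i/ → [iː] (rule 2).
All other segments surface unchanged.

4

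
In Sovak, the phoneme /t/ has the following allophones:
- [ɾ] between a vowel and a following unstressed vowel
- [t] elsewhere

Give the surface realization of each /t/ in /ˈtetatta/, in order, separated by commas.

[t], [ɾ], [t], [t]

Occurrence 1 (position 1): no conditioning environment matches → elsewhere allophone [t].
Occurrence 2 (position 3): between a vowel and a following unstressed vowel → [ɾ].
Occurrence 3 (position 5): no conditioning environment matches → elsewhere allophone [t].
Occurrence 4 (position 6): no conditioning environment matches → elsewhere allophone [t].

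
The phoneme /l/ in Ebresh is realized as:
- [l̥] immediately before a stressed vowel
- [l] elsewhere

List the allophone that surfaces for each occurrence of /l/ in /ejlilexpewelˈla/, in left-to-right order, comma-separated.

Occurrence 1 (position 3): no conditioning environment matches → elsewhere allophone [l].
Occurrence 2 (position 5): no conditioning environment matches → elsewhere allophone [l].
Occurrence 3 (position 12): no conditioning environment matches → elsewhere allophone [l].
Occurrence 4 (position 13): immediately before a stressed vowel → [l̥].

[l], [l], [l], [l̥]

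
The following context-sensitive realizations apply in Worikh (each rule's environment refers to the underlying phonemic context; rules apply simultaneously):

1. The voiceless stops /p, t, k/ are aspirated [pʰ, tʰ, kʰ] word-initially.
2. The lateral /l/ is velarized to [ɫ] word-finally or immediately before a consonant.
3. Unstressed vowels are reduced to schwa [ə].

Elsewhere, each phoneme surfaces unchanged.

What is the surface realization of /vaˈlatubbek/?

/v/ (word-initial) is unaffected → [v].
/a/ — between /v/ and /l/, in an unstressed syllable — surfaces as [ə] (rule 3).
/l/ (between /a/ and /a/): rule 2 targets it, but not word-finally or immediately before a consonant → unchanged [l].
/a/ — between /l/ and /t/; rule 3 does not apply here → [a].
/t/ (between /a/ and /u/) fails the environment for rule 1, so it stays [t].
Rule 3 applies to /u/ (between /t/ and /b/: in an unstressed syllable) → [ə].
/b/ (between /u/ and /b/): no rule targets it → [b].
/b/ stays [b].
/e/ (between /b/ and /k/): in an unstressed syllable, so rule 3 applies → [ə].
/k/ — word-final; rule 1 does not apply here → [k].

[vəˈlatəbbək]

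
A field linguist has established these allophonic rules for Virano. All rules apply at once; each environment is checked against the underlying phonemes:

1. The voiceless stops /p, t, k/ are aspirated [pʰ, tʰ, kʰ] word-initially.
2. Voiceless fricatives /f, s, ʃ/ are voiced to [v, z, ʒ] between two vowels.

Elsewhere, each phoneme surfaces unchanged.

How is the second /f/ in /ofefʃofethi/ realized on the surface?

/f/ — between /e/ and /ʃ/; rule 2 does not apply here → [f].

[f]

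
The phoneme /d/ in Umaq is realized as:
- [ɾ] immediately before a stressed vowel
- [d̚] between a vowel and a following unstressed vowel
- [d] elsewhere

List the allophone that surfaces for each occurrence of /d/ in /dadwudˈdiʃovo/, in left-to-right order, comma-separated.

[d], [d], [d], [ɾ]

Occurrence 1 (position 1): no conditioning environment matches → elsewhere allophone [d].
Occurrence 2 (position 3): no conditioning environment matches → elsewhere allophone [d].
Occurrence 3 (position 6): no conditioning environment matches → elsewhere allophone [d].
Occurrence 4 (position 7): immediately before a stressed vowel → [ɾ].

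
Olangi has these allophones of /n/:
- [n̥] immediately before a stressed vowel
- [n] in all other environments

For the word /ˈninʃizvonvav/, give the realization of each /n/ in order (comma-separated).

Occurrence 1 (position 1): immediately before a stressed vowel → [n̥].
Occurrence 2 (position 3): no conditioning environment matches → elsewhere allophone [n].
Occurrence 3 (position 9): no conditioning environment matches → elsewhere allophone [n].

[n̥], [n], [n]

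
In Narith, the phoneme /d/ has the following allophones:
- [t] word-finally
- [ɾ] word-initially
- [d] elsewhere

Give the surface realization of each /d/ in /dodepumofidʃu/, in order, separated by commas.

[ɾ], [d], [d]

Occurrence 1 (position 1): word-initially → [ɾ].
Occurrence 2 (position 3): no conditioning environment matches → elsewhere allophone [d].
Occurrence 3 (position 11): no conditioning environment matches → elsewhere allophone [d].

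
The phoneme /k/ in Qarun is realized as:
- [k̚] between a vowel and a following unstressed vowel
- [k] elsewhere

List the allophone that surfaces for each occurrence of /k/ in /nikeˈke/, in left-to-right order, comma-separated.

Occurrence 1 (position 3): between a vowel and a following unstressed vowel → [k̚].
Occurrence 2 (position 5): no conditioning environment matches → elsewhere allophone [k].

[k̚], [k]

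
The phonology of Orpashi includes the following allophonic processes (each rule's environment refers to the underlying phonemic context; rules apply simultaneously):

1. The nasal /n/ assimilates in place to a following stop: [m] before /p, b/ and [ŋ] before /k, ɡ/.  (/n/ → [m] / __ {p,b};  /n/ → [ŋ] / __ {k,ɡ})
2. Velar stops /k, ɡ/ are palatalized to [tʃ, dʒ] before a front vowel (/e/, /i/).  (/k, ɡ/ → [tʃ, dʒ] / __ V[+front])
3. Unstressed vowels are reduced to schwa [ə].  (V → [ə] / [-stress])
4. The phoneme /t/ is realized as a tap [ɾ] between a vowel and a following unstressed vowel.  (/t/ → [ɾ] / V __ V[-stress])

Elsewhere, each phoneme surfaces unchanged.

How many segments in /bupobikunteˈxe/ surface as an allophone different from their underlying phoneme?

Segments that undergo a rule: /u/ → [ə] (rule 3); /o/ → [ə] (rule 3); /i/ → [ə] (rule 3); /u/ → [ə] (rule 3); /e/ → [ə] (rule 3).
All other segments surface unchanged.

5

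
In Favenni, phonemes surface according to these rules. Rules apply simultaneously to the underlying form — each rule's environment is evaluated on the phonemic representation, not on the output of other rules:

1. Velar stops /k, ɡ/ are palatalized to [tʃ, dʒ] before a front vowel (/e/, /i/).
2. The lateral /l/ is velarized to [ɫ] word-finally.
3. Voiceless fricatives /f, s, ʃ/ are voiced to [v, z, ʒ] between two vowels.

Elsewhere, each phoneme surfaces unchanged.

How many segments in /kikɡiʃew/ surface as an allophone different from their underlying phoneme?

Segments that undergo a rule: /k/ → [tʃ] (rule 1); /ɡ/ → [dʒ] (rule 1); /ʃ/ → [ʒ] (rule 3).
All other segments surface unchanged.

3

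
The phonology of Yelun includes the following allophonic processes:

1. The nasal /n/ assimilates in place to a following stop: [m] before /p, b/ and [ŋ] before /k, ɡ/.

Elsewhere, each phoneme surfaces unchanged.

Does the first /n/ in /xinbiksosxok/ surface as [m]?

Yes

/n/ (between /i/ and /b/) occurs before a labial or velar stop → [m] by rule 1.
The actual realization is [m], which matches [m].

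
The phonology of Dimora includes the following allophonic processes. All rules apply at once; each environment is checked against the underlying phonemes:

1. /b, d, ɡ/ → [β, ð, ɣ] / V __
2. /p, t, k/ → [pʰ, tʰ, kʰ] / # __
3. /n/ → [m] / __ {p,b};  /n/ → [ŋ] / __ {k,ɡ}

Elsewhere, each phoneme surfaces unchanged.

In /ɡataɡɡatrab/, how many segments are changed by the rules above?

Segments that undergo a rule: /ɡ/ → [ɣ] (rule 1); /b/ → [β] (rule 1).
All other segments surface unchanged.

2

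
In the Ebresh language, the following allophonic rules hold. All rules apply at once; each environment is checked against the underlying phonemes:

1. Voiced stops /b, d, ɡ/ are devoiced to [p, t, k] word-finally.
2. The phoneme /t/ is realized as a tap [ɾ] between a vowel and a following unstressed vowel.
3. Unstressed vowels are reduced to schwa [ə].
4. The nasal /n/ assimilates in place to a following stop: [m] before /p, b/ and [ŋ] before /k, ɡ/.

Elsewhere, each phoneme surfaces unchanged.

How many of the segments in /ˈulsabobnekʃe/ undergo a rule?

4

Segments that undergo a rule: /a/ → [ə] (rule 3); /o/ → [ə] (rule 3); /e/ → [ə] (rule 3); /e/ → [ə] (rule 3).
All other segments surface unchanged.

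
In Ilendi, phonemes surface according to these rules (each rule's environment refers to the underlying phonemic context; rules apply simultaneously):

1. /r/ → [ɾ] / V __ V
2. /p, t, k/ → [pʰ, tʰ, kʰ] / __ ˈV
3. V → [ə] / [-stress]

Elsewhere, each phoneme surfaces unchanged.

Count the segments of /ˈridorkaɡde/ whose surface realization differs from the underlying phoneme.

3

Segments that undergo a rule: /o/ → [ə] (rule 3); /a/ → [ə] (rule 3); /e/ → [ə] (rule 3).
All other segments surface unchanged.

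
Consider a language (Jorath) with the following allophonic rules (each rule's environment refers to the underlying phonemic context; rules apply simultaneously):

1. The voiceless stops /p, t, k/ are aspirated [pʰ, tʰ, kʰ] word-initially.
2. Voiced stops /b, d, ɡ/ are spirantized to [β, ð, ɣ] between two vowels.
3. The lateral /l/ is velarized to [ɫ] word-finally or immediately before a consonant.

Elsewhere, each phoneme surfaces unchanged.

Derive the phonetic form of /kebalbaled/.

Rule 1 applies to /k/ (word-initial: word-initially) → [kʰ].
/e/ (between /k/ and /b/): no rule targets it → [e].
/b/ (between /e/ and /a/) occurs between two vowels → [β] by rule 2.
/a/ stays [a].
/l/ — between /a/ and /b/, word-finally or immediately before a consonant — surfaces as [ɫ] (rule 3).
/b/ (between /l/ and /a/) is in the target of rule 2 but the environment (between two vowels) is not met → [b].
/a/ stays [a].
/l/ (between /a/ and /e/): rule 3 targets it, but not word-finally or immediately before a consonant → unchanged [l].
/e/ stays [e].
/d/ — word-final; rule 2 does not apply here → [d].

[kʰeβaɫbaled]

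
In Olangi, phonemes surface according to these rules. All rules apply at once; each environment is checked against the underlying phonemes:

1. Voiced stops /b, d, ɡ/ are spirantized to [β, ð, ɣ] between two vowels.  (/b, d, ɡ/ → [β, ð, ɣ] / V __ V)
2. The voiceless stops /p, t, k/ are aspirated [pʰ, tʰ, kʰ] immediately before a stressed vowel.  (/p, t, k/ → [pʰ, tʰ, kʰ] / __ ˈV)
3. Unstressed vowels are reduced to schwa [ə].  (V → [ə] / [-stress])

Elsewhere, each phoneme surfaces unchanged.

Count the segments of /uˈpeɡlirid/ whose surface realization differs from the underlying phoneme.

4

Segments that undergo a rule: /u/ → [ə] (rule 3); /p/ → [pʰ] (rule 2); /i/ → [ə] (rule 3); /i/ → [ə] (rule 3).
All other segments surface unchanged.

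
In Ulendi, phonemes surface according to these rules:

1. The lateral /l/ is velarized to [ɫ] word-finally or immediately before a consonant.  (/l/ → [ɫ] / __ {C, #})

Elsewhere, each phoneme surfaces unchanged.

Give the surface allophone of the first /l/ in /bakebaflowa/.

/l/ — between /f/ and /o/; rule 1 does not apply here → [l].

[l]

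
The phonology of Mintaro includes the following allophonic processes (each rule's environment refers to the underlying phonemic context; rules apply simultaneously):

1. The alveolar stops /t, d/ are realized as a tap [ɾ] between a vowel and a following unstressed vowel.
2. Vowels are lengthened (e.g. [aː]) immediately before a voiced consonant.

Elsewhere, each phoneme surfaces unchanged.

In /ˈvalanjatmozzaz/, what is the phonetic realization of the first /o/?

/o/ — between /m/ and /z/, before a voiced consonant — surfaces as [oː] (rule 2).

[oː]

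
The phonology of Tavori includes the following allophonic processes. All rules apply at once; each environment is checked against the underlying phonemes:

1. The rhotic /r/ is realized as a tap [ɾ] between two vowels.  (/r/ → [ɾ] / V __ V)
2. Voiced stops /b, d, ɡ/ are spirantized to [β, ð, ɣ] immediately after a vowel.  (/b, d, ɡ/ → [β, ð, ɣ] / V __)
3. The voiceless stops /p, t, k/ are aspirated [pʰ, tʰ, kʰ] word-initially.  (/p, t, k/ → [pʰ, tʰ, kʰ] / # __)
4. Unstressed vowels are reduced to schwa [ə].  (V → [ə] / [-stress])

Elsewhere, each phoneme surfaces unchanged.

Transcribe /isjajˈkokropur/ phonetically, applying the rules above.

Rule 4 applies to /i/ (word-initial: in an unstressed syllable) → [ə].
/s/ stays [s].
/j/ (between /s/ and /a/) is unaffected → [j].
/a/ — between /j/ and /j/, in an unstressed syllable — surfaces as [ə] (rule 4).
/j/ stays [j].
/k/ (between /j/ and /o/) fails the environment for rule 3, so it stays [k].
/o/ (between /k/ and /k/) is in the target of rule 4 but the environment (in an unstressed syllable) is not met → [o].
/k/ — between /o/ and /r/; rule 3 does not apply here → [k].
/r/ (between /k/ and /o/) is in the target of rule 1 but the environment (between two vowels) is not met → [r].
/o/ meets the environment for rule 4 (in an unstressed syllable) → [ə].
/p/ (between /o/ and /u/) fails the environment for rule 3, so it stays [p].
Rule 4 applies to /u/ (between /p/ and /r/: in an unstressed syllable) → [ə].
/r/ (word-final): rule 1 targets it, but not between two vowels → unchanged [r].

[əsjəjˈkokrəpər]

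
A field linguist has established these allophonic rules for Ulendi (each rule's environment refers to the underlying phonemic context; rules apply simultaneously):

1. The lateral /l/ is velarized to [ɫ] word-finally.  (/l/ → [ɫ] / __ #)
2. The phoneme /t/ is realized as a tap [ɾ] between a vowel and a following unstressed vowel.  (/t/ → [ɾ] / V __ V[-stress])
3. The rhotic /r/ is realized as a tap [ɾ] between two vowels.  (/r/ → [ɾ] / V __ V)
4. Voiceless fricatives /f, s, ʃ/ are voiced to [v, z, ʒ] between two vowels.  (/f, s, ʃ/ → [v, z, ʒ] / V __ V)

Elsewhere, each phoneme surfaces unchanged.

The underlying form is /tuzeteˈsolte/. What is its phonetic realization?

[tuzeɾeˈzolte]

/t/ (word-initial) is in the target of rule 2 but the environment (between a vowel and a following unstressed vowel) is not met → [t].
/t/ (between /e/ and /e/): between a vowel and a following unstressed vowel, so rule 2 applies → [ɾ].
/s/ — between /e/ and /o/, between two vowels — surfaces as [z] (rule 4).
/l/ (between /o/ and /t/) is in the target of rule 1 but the environment (word-finally) is not met → [l].
/t/ (between /l/ and /e/) fails the environment for rule 2, so it stays [t].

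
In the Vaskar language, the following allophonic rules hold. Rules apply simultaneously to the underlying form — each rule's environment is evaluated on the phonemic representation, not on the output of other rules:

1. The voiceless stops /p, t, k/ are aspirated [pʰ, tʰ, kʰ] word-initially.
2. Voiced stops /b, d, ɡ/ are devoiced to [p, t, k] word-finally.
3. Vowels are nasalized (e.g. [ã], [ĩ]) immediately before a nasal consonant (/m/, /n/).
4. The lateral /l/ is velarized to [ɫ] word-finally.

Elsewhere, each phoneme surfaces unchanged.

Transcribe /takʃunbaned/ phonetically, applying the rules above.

[tʰakʃũnbãnet]

/t/ meets the environment for rule 1 (word-initially) → [tʰ].
/a/ — between /t/ and /k/; rule 3 does not apply here → [a].
/k/ — between /a/ and /ʃ/; rule 1 does not apply here → [k].
/ʃ/ (between /k/ and /u/) is unaffected → [ʃ].
/u/ (between /ʃ/ and /n/) occurs before a nasal consonant → [ũ] by rule 3.
/n/ (between /u/ and /b/) is unaffected → [n].
/b/ (between /n/ and /a/) is in the target of rule 2 but the environment (word-finally) is not met → [b].
/a/ (between /b/ and /n/) occurs before a nasal consonant → [ã] by rule 3.
/n/ stays [n].
/e/ (between /n/ and /d/): rule 3 targets it, but not before a nasal consonant → unchanged [e].
/d/ — word-final, word-finally — surfaces as [t] (rule 2).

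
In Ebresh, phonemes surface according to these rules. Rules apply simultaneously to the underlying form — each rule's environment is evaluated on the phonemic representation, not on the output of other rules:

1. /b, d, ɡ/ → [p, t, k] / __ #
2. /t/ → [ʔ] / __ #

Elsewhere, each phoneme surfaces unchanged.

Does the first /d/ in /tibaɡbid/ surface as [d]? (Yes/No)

Rule 1 applies to /d/ (word-final: word-finally) → [t].
The actual realization is [t], not [d].

No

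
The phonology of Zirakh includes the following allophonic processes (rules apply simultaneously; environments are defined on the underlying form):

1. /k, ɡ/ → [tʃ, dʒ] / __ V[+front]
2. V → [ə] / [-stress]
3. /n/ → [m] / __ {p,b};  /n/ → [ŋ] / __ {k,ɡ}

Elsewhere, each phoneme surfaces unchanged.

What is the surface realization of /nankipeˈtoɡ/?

[nəŋtʃəpəˈtoɡ]

/n/ — word-initial; rule 3 does not apply here → [n].
/a/ meets the environment for rule 2 (in an unstressed syllable) → [ə].
/n/ meets the environment for rule 3 (before a labial or velar stop) → [ŋ].
/k/ (between /n/ and /i/): before a front vowel, so rule 1 applies → [tʃ].
Rule 2 applies to /i/ (between /k/ and /p/: in an unstressed syllable) → [ə].
/e/ (between /p/ and /t/) occurs in an unstressed syllable → [ə] by rule 2.
/o/ (between /t/ and /ɡ/): rule 2 targets it, but not in an unstressed syllable → unchanged [o].
/ɡ/ (word-final): rule 1 targets it, but not before a front vowel → unchanged [ɡ].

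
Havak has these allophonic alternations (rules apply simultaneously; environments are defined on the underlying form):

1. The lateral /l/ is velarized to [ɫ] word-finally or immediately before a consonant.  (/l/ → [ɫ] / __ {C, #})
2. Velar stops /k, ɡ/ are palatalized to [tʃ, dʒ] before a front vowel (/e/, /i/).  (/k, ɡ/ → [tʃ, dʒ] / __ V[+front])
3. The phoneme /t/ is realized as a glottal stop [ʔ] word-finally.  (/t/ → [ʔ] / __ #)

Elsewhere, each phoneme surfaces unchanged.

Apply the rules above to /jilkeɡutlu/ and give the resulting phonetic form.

[jiɫtʃeɡutlu]

/j/ (word-initial): no rule targets it → [j].
/i/ (between /j/ and /l/): no rule targets it → [i].
/l/ (between /i/ and /k/): word-finally or immediately before a consonant, so rule 1 applies → [ɫ].
/k/ (between /l/ and /e/): before a front vowel, so rule 2 applies → [tʃ].
/e/ stays [e].
/ɡ/ (between /e/ and /u/): rule 2 targets it, but not before a front vowel → unchanged [ɡ].
/u/ stays [u].
/t/ (between /u/ and /l/) fails the environment for rule 3, so it stays [t].
/l/ (between /t/ and /u/): rule 1 targets it, but not word-finally or immediately before a consonant → unchanged [l].
/u/ stays [u].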